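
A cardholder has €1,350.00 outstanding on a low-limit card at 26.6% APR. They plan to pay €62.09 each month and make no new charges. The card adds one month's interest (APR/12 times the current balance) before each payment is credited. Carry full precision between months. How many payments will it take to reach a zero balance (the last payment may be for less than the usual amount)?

30 months

Monthly rate r = 26.6%/12 = 2.21667% = 0.0221667.
Recurrence: B ← B·(1+r) − €62.09.
Month 1: interest €29.93; balance after payment €1,317.84.
Month 2: interest €29.21; balance after payment €1,284.96.
Closed form: n = −ln(1 − rB₀/P)/ln(1+r) = −ln(0.51804)/ln(1.02217) ≈ 29.999, so the balance reaches zero during payment 30.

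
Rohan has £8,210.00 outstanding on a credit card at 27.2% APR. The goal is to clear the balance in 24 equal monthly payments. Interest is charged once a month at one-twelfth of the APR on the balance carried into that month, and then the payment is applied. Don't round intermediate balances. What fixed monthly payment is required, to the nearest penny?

Monthly rate r = 27.2%/12 = 2.26667% = 0.0226667.
Level-payment amortization: P = B₀·r / (1 − (1+r)^(−n)) = 8210.00·0.0226667 / (1 − 1.02267^(−24)).
Denominator 1 − (1+r)^(−24) = 0.416042035.
P = 186.093 / 0.416042035 ≈ 447.29.

£447.29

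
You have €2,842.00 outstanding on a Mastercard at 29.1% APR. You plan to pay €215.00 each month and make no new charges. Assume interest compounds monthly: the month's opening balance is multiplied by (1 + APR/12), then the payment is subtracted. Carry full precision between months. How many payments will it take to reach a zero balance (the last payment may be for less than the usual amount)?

17 payments

Monthly rate r = 29.1%/12 = 2.425% = 0.02425.
Recurrence: B ← B·(1+r) − €215.00.
Month 1: interest €68.92; balance after payment €2,695.92.
Month 2: interest €65.38; balance after payment €2,546.29.
Closed form: n = −ln(1 − rB₀/P)/ln(1+r) = −ln(0.67945)/ln(1.02425) ≈ 16.130, so the balance reaches zero during payment 17.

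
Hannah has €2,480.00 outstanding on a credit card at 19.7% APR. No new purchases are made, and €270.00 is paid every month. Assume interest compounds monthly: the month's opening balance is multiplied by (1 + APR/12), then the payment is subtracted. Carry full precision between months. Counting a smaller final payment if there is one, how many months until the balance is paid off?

11 months

Monthly rate r = 19.7%/12 = 1.64167% = 0.0164167.
Recurrence: B ← B·(1+r) − €270.00.
Month 1: interest €40.71; balance after payment €2,250.71.
Month 2: interest €36.95; balance after payment €2,017.66.
Closed form: n = −ln(1 − rB₀/P)/ln(1+r) = −ln(0.84921)/ln(1.01642) ≈ 10.038, so the balance reaches zero during payment 11.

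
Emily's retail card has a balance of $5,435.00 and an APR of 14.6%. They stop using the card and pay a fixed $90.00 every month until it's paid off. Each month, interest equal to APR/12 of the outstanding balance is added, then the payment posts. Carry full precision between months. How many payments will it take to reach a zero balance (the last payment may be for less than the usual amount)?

110 payments

Monthly rate r = 14.6%/12 = 1.21667% = 0.0121667.
Recurrence: B ← B·(1+r) − $90.00.
Month 1: interest $66.13; balance after payment $5,411.13.
Month 2: interest $65.84; balance after payment $5,386.96.
Closed form: n = −ln(1 − rB₀/P)/ln(1+r) = −ln(0.26527)/ln(1.01217) ≈ 109.732, so the balance reaches zero during payment 110.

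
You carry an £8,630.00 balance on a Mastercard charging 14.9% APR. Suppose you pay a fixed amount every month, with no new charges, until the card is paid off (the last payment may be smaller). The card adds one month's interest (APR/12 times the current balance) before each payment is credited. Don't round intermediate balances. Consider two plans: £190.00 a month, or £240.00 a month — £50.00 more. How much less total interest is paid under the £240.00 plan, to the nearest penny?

£1,277.34

Monthly rate r = 14.9%/12 = 1.24167% = 0.0124167.
At £190.00/mo: n = ⌈−ln(1 − rB₀/P)/ln(1+r)⌉ = 68 payments (last £50.55); total interest = total paid − £8,630.00 = £4,150.55.
At £240.00/mo: 48 payments (last £223.21); total interest £2,873.21.
Interest saved = £4,150.55 − £2,873.21 = £1,277.34.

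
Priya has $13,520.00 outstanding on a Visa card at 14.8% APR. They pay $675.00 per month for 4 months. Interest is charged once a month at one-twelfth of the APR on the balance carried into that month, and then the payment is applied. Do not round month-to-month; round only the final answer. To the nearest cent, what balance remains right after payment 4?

$11,449.07

Monthly rate r = 14.8%/12 = 1.23333% = 0.0123333.
Each month: B ← B·(1+r) − $675.00.
Month 1: interest $166.75; balance after payment $13,011.75.
Month 2: interest $160.48; balance after payment $12,497.22.
Month 3: interest $154.13; balance after payment $11,976.36.
Month 4: interest $147.71; balance after payment $11,449.07.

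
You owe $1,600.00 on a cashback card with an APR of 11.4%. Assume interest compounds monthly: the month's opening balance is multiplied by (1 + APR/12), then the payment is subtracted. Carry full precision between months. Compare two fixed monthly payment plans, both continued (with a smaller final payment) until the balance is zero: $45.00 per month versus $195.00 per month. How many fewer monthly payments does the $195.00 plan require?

35 fewer payments

Monthly rate r = 11.4%/12 = 0.95% = 0.0095.
At $45.00/mo: n = ⌈−ln(1 − rB₀/P)/ln(1+r)⌉ = 44 payments (last $26.62); total interest = total paid − $1,600.00 = $361.62.
At $195.00/mo: 9 payments (last $113.93); total interest $73.93.
Payments saved = 44 − 9 = 35.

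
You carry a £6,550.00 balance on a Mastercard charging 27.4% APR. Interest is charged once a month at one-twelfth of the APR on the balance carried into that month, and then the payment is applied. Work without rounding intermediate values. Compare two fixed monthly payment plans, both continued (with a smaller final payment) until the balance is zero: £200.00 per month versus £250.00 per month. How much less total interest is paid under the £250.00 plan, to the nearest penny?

£2,104.60

Monthly rate r = 27.4%/12 = 2.28333% = 0.0228333.
At £200.00/mo: n = ⌈−ln(1 − rB₀/P)/ln(1+r)⌉ = 62 payments (last £2.96); total interest = total paid − £6,550.00 = £5,652.96.
At £250.00/mo: 41 payments (last £98.36); total interest £3,548.36.
Interest saved = £5,652.96 − £3,548.36 = £2,104.60.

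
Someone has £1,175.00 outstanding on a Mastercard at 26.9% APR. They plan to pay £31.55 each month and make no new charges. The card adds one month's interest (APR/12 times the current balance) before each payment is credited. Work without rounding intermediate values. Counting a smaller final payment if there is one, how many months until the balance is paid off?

82 months

Monthly rate r = 26.9%/12 = 2.24167% = 0.0224167.
Recurrence: B ← B·(1+r) − £31.55.
Month 1: interest £26.34; balance after payment £1,169.79.
Month 2: interest £26.22; balance after payment £1,164.46.
Closed form: n = −ln(1 − rB₀/P)/ln(1+r) = −ln(0.16515)/ln(1.02242) ≈ 81.235, so the balance reaches zero during payment 82.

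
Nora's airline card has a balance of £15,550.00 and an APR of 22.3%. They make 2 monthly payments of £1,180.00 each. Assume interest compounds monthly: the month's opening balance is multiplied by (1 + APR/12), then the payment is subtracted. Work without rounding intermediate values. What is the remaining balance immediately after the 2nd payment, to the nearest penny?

£13,751.38

Monthly rate r = 22.3%/12 = 1.85833% = 0.0185833.
Each month: B ← B·(1+r) − £1,180.00.
Month 1: interest £288.97; balance after payment £14,658.97.
Month 2: interest £272.41; balance after payment £13,751.38.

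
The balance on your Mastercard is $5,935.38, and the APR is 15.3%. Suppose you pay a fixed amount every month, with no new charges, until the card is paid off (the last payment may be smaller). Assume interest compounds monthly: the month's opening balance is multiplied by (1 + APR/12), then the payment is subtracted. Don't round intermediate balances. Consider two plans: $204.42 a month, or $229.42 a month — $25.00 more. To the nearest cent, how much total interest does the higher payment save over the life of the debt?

Monthly rate r = 15.3%/12 = 1.275% = 0.01275.
At $204.42/mo: n = ⌈−ln(1 − rB₀/P)/ln(1+r)⌉ = 37 payments (last $101.22); total interest = total paid − $5,935.38 = $1,524.96.
At $229.42/mo: 32 payments (last $136.43); total interest $1,313.07.
Interest saved = $1,524.96 − $1,313.07 = $211.89.

$211.89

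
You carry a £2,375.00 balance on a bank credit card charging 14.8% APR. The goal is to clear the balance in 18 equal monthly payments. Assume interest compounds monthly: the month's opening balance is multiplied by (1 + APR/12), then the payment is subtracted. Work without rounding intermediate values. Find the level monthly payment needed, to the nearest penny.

Monthly rate r = 14.8%/12 = 1.23333% = 0.0123333.
Level-payment amortization: P = B₀·r / (1 − (1+r)^(−n)) = 2375.00·0.0123333 / (1 − 1.01233^(−18)).
Denominator 1 − (1+r)^(−18) = 0.197996377.
P = 29.2917 / 0.197996377 ≈ 147.94.

£147.94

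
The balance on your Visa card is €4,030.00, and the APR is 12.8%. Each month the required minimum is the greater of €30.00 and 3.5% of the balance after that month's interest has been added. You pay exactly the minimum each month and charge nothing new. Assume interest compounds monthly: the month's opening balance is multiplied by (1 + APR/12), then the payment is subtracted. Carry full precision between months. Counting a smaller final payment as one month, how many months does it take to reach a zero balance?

97 months

Monthly rate r = 12.8%/12 = 1.06667% = 0.0106667.
While 3.5% of the post-interest balance exceeds €30.00, each month B ← (B·(1+r))·(1 − 0.035), i.e. B shrinks by the factor (1+r)·0.965 = 0.97529.
This holds for months 1–63. Entering month 64 the balance is €833.35; 3.5% of the post-interest balance is now below €30.00, so the flat €30.00 minimum applies from here.
From month 64 a fixed €30.00 at rate r clears €833.35 in 34 more payments. Total: 63 + 34 = 97 months.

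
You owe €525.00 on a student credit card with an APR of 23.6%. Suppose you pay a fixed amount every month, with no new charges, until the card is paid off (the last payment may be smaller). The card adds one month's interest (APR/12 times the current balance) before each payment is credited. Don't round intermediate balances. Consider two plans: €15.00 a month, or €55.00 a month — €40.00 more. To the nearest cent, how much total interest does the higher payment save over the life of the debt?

€310.63

Monthly rate r = 23.6%/12 = 1.96667% = 0.0196667.
At €15.00/mo: n = ⌈−ln(1 − rB₀/P)/ln(1+r)⌉ = 60 payments (last €12.92); total interest = total paid − €525.00 = €372.92.
At €55.00/mo: 11 payments (last €37.29); total interest €62.29.
Interest saved = €372.92 − €62.29 = €310.63.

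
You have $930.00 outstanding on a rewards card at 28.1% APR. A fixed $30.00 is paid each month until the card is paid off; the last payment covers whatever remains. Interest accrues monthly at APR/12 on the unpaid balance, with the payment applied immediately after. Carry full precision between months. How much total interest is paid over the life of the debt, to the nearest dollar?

Monthly rate r = 28.1%/12 = 2.34167% = 0.0234167.
Payoff takes n = ⌈−ln(1 − rB₀/P)/ln(1+r)⌉ = ⌈55.918⌉ = 56 payments; the last is $27.57.
Total paid = 55·$30.00 + $27.57 = $1,677.57.
Total interest = total paid − principal = $1,677.57 − $930.00 = $747.57.

$748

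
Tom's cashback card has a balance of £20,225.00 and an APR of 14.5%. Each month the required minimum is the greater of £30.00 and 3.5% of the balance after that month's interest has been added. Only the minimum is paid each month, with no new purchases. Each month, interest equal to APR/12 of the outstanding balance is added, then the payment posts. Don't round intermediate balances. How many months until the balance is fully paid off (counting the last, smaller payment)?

Monthly rate r = 14.5%/12 = 1.20833% = 0.0120833.
While 3.5% of the post-interest balance exceeds £30.00, each month B ← (B·(1+r))·(1 − 0.035), i.e. B shrinks by the factor (1+r)·0.965 = 0.97666.
This holds for months 1–135. Entering month 136 the balance is £834.20; 3.5% of the post-interest balance is now below £30.00, so the flat £30.00 minimum applies from here.
From month 136 a fixed £30.00 at rate r clears £834.20 in 35 more payments. Total: 135 + 35 = 170 months.

170 months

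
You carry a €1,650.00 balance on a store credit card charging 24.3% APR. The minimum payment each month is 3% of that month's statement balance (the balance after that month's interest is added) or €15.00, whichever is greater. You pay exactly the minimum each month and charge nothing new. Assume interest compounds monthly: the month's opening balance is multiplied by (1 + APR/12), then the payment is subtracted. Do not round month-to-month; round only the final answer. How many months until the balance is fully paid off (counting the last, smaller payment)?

171 months

Monthly rate r = 24.3%/12 = 2.025% = 0.02025.
While 3% of the post-interest balance exceeds €15.00, each month B ← (B·(1+r))·(1 − 0.03), i.e. B shrinks by the factor (1+r)·0.97 = 0.98964.
This holds for months 1–117. Entering month 118 the balance is €488.03; 3% of the post-interest balance is now below €15.00, so the flat €15.00 minimum applies from here.
From month 118 a fixed €15.00 at rate r clears €488.03 in 54 more payments. Total: 117 + 54 = 171 months.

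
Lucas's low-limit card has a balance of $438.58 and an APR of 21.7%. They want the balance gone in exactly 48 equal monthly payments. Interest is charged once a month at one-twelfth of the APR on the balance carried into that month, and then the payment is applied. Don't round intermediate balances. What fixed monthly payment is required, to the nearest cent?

Monthly rate r = 21.7%/12 = 1.80833% = 0.0180833.
Level-payment amortization: P = B₀·r / (1 − (1+r)^(−n)) = 438.58·0.0180833 / (1 − 1.01808^(−48)).
Denominator 1 − (1+r)^(−48) = 0.576941657.
P = 7.93099 / 0.576941657 ≈ 13.75.

$13.75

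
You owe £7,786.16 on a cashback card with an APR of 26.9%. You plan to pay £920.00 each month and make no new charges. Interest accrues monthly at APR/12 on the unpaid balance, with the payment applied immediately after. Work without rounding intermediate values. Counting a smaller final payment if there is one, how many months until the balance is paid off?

Monthly rate r = 26.9%/12 = 2.24167% = 0.0224167.
Recurrence: B ← B·(1+r) − £920.00.
Month 1: interest £174.54; balance after payment £7,040.70.
Month 2: interest £157.83; balance after payment £6,278.53.
Closed form: n = −ln(1 − rB₀/P)/ln(1+r) = −ln(0.81028)/ln(1.02242) ≈ 9.489, so the balance reaches zero during payment 10.

10 months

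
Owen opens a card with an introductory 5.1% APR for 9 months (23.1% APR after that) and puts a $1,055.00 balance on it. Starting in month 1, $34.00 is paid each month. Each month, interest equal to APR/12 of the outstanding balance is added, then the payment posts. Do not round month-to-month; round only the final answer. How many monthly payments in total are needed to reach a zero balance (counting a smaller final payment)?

40 payments

Promo months 1–9 at r₀ = 5.1%/12 = 0.00425; months 10+ at r₁ = 23.1%/12 = 0.01925.
After month 9: iterate B ← B·(1+r₀) − $34.00 for 9 months → $784.79.
Then at r₁ with $34.00/mo: n₂ = −ln(1 − r₁·B/P)/ln(1+r₁) ≈ 30.82 → 31 more payments.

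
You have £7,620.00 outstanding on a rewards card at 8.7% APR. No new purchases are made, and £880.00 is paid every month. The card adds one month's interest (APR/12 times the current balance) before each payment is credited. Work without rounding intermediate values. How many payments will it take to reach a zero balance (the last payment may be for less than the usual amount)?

9 payments

Monthly rate r = 8.7%/12 = 0.725% = 0.00725.
Recurrence: B ← B·(1+r) − £880.00.
Month 1: interest £55.24; balance after payment £6,795.24.
Month 2: interest £49.27; balance after payment £5,964.51.
Closed form: n = −ln(1 − rB₀/P)/ln(1+r) = −ln(0.93722)/ln(1.00725) ≈ 8.975, so the balance reaches zero during payment 9.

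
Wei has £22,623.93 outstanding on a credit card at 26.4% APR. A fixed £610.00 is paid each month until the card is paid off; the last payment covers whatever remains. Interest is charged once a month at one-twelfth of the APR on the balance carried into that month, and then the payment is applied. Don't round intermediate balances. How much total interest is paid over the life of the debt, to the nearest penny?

Monthly rate r = 26.4%/12 = 2.2% = 0.022.
Payoff takes n = ⌈−ln(1 − rB₀/P)/ln(1+r)⌉ = ⌈77.776⌉ = 78 payments; the last is £474.48.
Total paid = 77·£610.00 + £474.48 = £47,444.48.
Total interest = total paid − principal = £47,444.48 − £22,623.93 = £24,820.55.

£24,820.55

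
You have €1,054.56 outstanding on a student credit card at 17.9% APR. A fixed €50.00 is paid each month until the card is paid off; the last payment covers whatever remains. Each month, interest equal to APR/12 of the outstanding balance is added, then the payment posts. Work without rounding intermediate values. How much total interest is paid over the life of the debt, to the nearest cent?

€221.21

Monthly rate r = 17.9%/12 = 1.49167% = 0.0149167.
Payoff takes n = ⌈−ln(1 − rB₀/P)/ln(1+r)⌉ = ⌈25.514⌉ = 26 payments; the last is €25.77.
Total paid = 25·€50.00 + €25.77 = €1,275.77.
Total interest = total paid − principal = €1,275.77 − €1,054.56 = €221.21.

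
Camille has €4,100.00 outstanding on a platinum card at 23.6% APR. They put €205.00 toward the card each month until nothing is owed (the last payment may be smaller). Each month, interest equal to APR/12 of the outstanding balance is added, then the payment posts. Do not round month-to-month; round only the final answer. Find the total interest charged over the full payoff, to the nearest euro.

€1,161

Monthly rate r = 23.6%/12 = 1.96667% = 0.0196667.
Payoff takes n = ⌈−ln(1 − rB₀/P)/ln(1+r)⌉ = ⌈25.661⌉ = 26 payments; the last is €136.03.
Total paid = 25·€205.00 + €136.03 = €5,261.03.
Total interest = total paid − principal = €5,261.03 − €4,100.00 = €1,161.03.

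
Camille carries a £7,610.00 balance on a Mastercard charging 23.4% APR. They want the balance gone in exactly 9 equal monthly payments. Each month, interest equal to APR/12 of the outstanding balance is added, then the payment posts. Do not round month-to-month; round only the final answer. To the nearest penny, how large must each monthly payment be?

Monthly rate r = 23.4%/12 = 1.95% = 0.0195.
Level-payment amortization: P = B₀·r / (1 − (1+r)^(−n)) = 7610.00·0.0195 / (1 − 1.0195^(−9)).
Denominator 1 − (1+r)^(−9) = 0.159544103.
P = 148.395 / 0.159544103 ≈ 930.12.

£930.12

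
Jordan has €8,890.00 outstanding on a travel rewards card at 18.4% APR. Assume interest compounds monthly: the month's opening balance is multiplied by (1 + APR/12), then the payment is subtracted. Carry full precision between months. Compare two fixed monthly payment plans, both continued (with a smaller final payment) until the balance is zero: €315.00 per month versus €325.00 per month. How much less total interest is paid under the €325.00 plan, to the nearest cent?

Monthly rate r = 18.4%/12 = 1.53333% = 0.0153333.
At €315.00/mo: n = ⌈−ln(1 − rB₀/P)/ln(1+r)⌉ = 38 payments (last €81.42); total interest = total paid − €8,890.00 = €2,846.42.
At €325.00/mo: 36 payments (last €238.49); total interest €2,723.49.
Interest saved = €2,846.42 − €2,723.49 = €122.93.

€122.93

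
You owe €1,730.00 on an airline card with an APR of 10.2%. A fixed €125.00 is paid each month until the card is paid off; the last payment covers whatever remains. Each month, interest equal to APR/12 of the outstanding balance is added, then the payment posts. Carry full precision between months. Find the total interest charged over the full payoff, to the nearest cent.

€118.42

Monthly rate r = 10.2%/12 = 0.85% = 0.0085.
Payoff takes n = ⌈−ln(1 − rB₀/P)/ln(1+r)⌉ = ⌈14.787⌉ = 15 payments; the last is €98.42.
Total paid = 14·€125.00 + €98.42 = €1,848.42.
Total interest = total paid − principal = €1,848.42 − €1,730.00 = €118.42.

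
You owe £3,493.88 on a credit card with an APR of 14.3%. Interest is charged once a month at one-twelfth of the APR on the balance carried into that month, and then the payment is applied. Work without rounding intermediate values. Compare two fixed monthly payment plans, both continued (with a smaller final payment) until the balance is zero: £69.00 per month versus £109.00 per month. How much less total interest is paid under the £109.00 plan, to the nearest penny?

Monthly rate r = 14.3%/12 = 1.19167% = 0.0119167.
At £69.00/mo: n = ⌈−ln(1 − rB₀/P)/ln(1+r)⌉ = 79 payments (last £4.98); total interest = total paid − £3,493.88 = £1,893.10.
At £109.00/mo: 41 payments (last £68.05); total interest £934.17.
Interest saved = £1,893.10 − £934.17 = £958.93.

£958.93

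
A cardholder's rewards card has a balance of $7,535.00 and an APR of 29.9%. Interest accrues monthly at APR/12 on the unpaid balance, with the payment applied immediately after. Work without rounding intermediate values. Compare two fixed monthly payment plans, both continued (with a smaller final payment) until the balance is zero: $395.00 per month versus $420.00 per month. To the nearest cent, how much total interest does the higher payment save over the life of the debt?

Monthly rate r = 29.9%/12 = 2.49167% = 0.0249167.
At $395.00/mo: n = ⌈−ln(1 − rB₀/P)/ln(1+r)⌉ = 27 payments (last $81.88); total interest = total paid − $7,535.00 = $2,816.88.
At $420.00/mo: 25 payments (last $30.32); total interest $2,575.32.
Interest saved = $2,816.88 − $2,575.32 = $241.56.

$241.56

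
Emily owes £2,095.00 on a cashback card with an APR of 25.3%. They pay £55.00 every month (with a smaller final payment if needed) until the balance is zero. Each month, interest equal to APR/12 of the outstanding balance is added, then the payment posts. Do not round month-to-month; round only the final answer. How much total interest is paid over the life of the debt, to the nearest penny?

Monthly rate r = 25.3%/12 = 2.10833% = 0.0210833.
Payoff takes n = ⌈−ln(1 − rB₀/P)/ln(1+r)⌉ = ⌈77.884⌉ = 78 payments; the last is £48.65.
Total paid = 77·£55.00 + £48.65 = £4,283.65.
Total interest = total paid − principal = £4,283.65 − £2,095.00 = £2,188.65.

£2,188.65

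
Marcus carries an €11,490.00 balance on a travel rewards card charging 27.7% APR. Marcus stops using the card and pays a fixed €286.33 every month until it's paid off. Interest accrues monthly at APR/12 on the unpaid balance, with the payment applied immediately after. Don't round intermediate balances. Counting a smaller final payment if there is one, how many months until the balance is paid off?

115 payments

Monthly rate r = 27.7%/12 = 2.30833% = 0.0230833.
Recurrence: B ← B·(1+r) − €286.33.
Month 1: interest €265.23; balance after payment €11,468.90.
Month 2: interest €264.74; balance after payment €11,447.31.
Closed form: n = −ln(1 − rB₀/P)/ln(1+r) = −ln(0.0737)/ln(1.02308) ≈ 114.270, so the balance reaches zero during payment 115.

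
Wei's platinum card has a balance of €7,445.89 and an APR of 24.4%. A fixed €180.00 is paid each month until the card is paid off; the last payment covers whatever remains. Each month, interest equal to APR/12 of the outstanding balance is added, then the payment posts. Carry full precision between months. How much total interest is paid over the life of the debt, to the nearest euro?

€9,004

Monthly rate r = 24.4%/12 = 2.03333% = 0.0203333.
Payoff takes n = ⌈−ln(1 − rB₀/P)/ln(1+r)⌉ = ⌈91.386⌉ = 92 payments; the last is €69.90.
Total paid = 91·€180.00 + €69.90 = €16,449.90.
Total interest = total paid − principal = €16,449.90 − €7,445.89 = €9,004.01.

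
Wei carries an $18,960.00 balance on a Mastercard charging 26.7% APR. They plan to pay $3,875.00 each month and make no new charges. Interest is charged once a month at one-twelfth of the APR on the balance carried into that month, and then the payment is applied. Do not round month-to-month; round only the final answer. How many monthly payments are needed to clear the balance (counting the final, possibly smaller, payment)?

Monthly rate r = 26.7%/12 = 2.225% = 0.02225.
Recurrence: B ← B·(1+r) − $3,875.00.
Month 1: interest $421.86; balance after payment $15,506.86.
Month 2: interest $345.03; balance after payment $11,976.89.
Month 3: interest $266.49; balance after payment $8,368.37.
Month 4: interest $186.20; balance after payment $4,679.57.
Month 5: interest $104.12; balance after payment $908.69.
Month 6: interest $20.22; balance after payment $0.00.

6 payments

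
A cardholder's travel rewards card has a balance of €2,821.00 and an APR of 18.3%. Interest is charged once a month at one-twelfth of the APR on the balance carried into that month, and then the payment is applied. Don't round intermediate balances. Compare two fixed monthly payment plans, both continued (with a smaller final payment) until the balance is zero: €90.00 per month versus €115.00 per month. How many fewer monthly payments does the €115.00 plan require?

Monthly rate r = 18.3%/12 = 1.525% = 0.01525.
At €90.00/mo: n = ⌈−ln(1 − rB₀/P)/ln(1+r)⌉ = 43 payments (last €85.83); total interest = total paid − €2,821.00 = €1,044.83.
At €115.00/mo: 31 payments (last €110.22); total interest €739.22.
Payments saved = 43 − 31 = 12.

12 fewer payments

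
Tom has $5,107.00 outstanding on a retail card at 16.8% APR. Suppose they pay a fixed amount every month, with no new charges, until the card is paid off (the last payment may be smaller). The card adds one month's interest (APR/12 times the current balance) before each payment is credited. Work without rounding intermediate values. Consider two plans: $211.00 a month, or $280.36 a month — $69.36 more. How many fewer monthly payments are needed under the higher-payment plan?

Monthly rate r = 16.8%/12 = 1.4% = 0.014.
At $211.00/mo: n = ⌈−ln(1 − rB₀/P)/ln(1+r)⌉ = 30 payments (last $161.06); total interest = total paid − $5,107.00 = $1,173.06.
At $280.36/mo: 22 payments (last $49.48); total interest $830.04.
Payments saved = 30 − 22 = 8.

8 fewer payments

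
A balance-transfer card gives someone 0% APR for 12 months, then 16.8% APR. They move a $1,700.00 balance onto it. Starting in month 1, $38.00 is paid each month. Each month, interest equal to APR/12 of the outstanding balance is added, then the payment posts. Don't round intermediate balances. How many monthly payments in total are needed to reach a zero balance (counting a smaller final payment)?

Promo months 1–12 at r₀ = 0%/12 = 0; months 13+ at r₁ = 16.8%/12 = 0.014.
After month 12 (no interest yet): B = $1,700.00 − 12·$38.00 = $1,244.00.
Then at r₁ with $38.00/mo: n₂ = −ln(1 − r₁·B/P)/ln(1+r₁) ≈ 44.10 → 45 more payments.

57 payments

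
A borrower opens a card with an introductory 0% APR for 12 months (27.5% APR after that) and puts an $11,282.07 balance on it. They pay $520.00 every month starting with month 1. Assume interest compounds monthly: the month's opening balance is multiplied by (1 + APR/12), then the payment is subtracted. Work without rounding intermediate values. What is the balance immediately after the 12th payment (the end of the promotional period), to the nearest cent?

$5,042.07

Promo months 1–12 at r₀ = 0%/12 = 0; months 13+ at r₁ = 27.5%/12 = 0.0229167.
After month 12 (no interest yet): B = $11,282.07 − 12·$520.00 = $5,042.07.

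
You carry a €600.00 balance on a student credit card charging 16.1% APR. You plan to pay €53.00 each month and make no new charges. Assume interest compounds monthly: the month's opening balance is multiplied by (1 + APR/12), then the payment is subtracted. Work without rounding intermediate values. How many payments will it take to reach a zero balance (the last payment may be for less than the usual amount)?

Monthly rate r = 16.1%/12 = 1.34167% = 0.0134167.
Recurrence: B ← B·(1+r) − €53.00.
Month 1: interest €8.05; balance after payment €555.05.
Month 2: interest €7.45; balance after payment €509.50.
Closed form: n = −ln(1 − rB₀/P)/ln(1+r) = −ln(0.84811)/ln(1.01342) ≈ 12.361, so the balance reaches zero during payment 13.

13 payments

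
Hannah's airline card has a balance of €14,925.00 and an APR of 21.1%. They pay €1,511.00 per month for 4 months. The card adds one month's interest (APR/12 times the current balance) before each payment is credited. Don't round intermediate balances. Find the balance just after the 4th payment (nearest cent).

€9,797.45

Monthly rate r = 21.1%/12 = 1.75833% = 0.0175833.
Each month: B ← B·(1+r) − €1,511.00.
Month 1: interest €262.43; balance after payment €13,676.43.
Month 2: interest €240.48; balance after payment €12,405.91.
Month 3: interest €218.14; balance after payment €11,113.05.
Month 4: interest €195.40; balance after payment €9,797.45.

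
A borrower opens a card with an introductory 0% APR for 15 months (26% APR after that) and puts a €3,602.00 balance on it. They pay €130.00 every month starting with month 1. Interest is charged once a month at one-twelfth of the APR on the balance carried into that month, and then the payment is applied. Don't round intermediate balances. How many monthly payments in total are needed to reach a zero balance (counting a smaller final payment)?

31 payments

Promo months 1–15 at r₀ = 0%/12 = 0; months 16+ at r₁ = 26%/12 = 0.0216667.
After month 15 (no interest yet): B = €3,602.00 − 15·€130.00 = €1,652.00.
Then at r₁ with €130.00/mo: n₂ = −ln(1 − r₁·B/P)/ln(1+r₁) ≈ 15.02 → 16 more payments.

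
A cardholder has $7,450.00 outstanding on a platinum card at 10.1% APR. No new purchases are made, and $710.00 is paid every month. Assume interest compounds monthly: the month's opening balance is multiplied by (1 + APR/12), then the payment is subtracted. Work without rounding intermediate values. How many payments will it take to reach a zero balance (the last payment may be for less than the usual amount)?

12 months

Monthly rate r = 10.1%/12 = 0.841667% = 0.00841667.
Recurrence: B ← B·(1+r) − $710.00.
Month 1: interest $62.70; balance after payment $6,802.70.
Month 2: interest $57.26; balance after payment $6,149.96.
Closed form: n = −ln(1 − rB₀/P)/ln(1+r) = −ln(0.91168)/ln(1.00842) ≈ 11.032, so the balance reaches zero during payment 12.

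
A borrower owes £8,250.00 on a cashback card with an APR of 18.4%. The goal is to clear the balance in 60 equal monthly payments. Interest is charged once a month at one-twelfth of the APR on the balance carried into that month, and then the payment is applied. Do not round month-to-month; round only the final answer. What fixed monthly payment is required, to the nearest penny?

Monthly rate r = 18.4%/12 = 1.53333% = 0.0153333.
Level-payment amortization: P = B₀·r / (1 − (1+r)^(−n)) = 8250.00·0.0153333 / (1 − 1.01533^(−60)).
Denominator 1 − (1+r)^(−60) = 0.598688742.
P = 126.5 / 0.598688742 ≈ 211.30.

£211.30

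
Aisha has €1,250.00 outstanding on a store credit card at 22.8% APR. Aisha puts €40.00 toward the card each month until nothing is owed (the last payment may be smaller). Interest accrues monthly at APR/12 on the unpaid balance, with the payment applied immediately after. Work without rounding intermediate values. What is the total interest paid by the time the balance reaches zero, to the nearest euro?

€664

Monthly rate r = 22.8%/12 = 1.9% = 0.019.
Payoff takes n = ⌈−ln(1 − rB₀/P)/ln(1+r)⌉ = ⌈47.859⌉ = 48 payments; the last is €34.40.
Total paid = 47·€40.00 + €34.40 = €1,914.40.
Total interest = total paid − principal = €1,914.40 − €1,250.00 = €664.40.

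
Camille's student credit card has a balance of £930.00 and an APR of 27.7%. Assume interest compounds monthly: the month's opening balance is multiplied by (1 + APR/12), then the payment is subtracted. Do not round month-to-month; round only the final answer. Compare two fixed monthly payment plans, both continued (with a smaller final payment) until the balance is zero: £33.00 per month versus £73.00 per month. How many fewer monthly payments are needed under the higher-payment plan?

Monthly rate r = 27.7%/12 = 2.30833% = 0.0230833.
At £33.00/mo: n = ⌈−ln(1 − rB₀/P)/ln(1+r)⌉ = 47 payments (last £2.30); total interest = total paid − £930.00 = £590.30.
At £73.00/mo: 16 payments (last £19.14); total interest £184.14.
Payments saved = 47 − 16 = 31.

31 fewer payments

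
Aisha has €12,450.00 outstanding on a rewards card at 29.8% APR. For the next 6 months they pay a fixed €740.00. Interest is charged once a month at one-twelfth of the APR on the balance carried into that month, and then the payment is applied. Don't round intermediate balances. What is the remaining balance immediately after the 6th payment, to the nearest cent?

Monthly rate r = 29.8%/12 = 2.48333% = 0.0248333.
Each month: B ← B·(1+r) − €740.00.
Month 1: interest €309.18; balance after payment €12,019.17.
Month 2: interest €298.48; balance after payment €11,577.65.
Month 3: interest €287.51; balance after payment €11,125.16.
Month 4: interest €276.27; balance after payment €10,661.44.
Month 5: interest €264.76; balance after payment €10,186.20.
Month 6: interest €252.96; balance after payment €9,699.15.

€9,699.15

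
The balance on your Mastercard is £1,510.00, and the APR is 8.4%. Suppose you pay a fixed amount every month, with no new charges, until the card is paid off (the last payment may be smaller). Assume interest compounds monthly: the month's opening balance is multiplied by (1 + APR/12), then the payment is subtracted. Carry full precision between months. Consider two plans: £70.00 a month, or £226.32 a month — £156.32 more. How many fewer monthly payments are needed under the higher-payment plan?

17 fewer payments

Monthly rate r = 8.4%/12 = 0.7% = 0.007.
At £70.00/mo: n = ⌈−ln(1 − rB₀/P)/ln(1+r)⌉ = 24 payments (last £32.74); total interest = total paid − £1,510.00 = £132.74.
At £226.32/mo: 7 payments (last £193.98); total interest £41.90.
Payments saved = 24 − 7 = 17.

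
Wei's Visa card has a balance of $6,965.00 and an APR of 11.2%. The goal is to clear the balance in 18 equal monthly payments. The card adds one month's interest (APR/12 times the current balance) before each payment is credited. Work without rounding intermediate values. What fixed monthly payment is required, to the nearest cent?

$422.16

Monthly rate r = 11.2%/12 = 0.933333% = 0.00933333.
Level-payment amortization: P = B₀·r / (1 − (1+r)^(−n)) = 6965.00·0.00933333 / (1 − 1.00933^(−18)).
Denominator 1 − (1+r)^(−18) = 0.153987246.
P = 65.0067 / 0.153987246 ≈ 422.16.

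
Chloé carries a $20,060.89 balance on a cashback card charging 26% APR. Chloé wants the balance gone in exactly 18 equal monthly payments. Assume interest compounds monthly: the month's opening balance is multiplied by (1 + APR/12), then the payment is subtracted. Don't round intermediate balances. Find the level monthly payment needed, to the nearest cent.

Monthly rate r = 26%/12 = 2.16667% = 0.0216667.
Level-payment amortization: P = B₀·r / (1 − (1+r)^(−n)) = 20060.89·0.0216667 / (1 − 1.02167^(−18)).
Denominator 1 − (1+r)^(−18) = 0.320117339.
P = 434.653 / 0.320117339 ≈ 1357.79.

$1,357.79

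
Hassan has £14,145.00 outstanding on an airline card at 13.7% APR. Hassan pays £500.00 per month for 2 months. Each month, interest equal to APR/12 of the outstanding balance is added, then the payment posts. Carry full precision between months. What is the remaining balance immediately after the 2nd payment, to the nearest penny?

£13,464.11

Monthly rate r = 13.7%/12 = 1.14167% = 0.0114167.
Each month: B ← B·(1+r) − £500.00.
Month 1: interest £161.49; balance after payment £13,806.49.
Month 2: interest £157.62; balance after payment £13,464.11.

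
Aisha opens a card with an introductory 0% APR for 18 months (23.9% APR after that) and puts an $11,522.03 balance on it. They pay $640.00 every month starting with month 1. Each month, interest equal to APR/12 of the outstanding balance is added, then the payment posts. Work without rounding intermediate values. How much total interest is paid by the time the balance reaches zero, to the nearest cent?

$0.04

Promo months 1–18 at r₀ = 0%/12 = 0; months 19+ at r₁ = 23.9%/12 = 0.0199167.
After month 18 (no interest yet): B = $11,522.03 − 18·$640.00 = $2.03.
Then at r₁ with $640.00/mo: n₂ = −ln(1 − r₁·B/P)/ln(1+r₁) ≈ 0.00 → 1 more payments.
Total paid = 18·$640.00 + $2.07 = $11,522.07; interest = $11,522.07 − $11,522.03 = $0.04.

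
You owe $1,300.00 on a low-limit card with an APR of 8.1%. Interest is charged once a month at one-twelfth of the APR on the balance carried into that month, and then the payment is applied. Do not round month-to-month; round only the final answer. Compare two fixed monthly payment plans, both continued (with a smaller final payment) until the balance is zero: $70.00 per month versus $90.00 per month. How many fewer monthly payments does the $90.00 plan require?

Monthly rate r = 8.1%/12 = 0.675% = 0.00675.
At $70.00/mo: n = ⌈−ln(1 − rB₀/P)/ln(1+r)⌉ = 20 payments (last $63.71); total interest = total paid − $1,300.00 = $93.71.
At $90.00/mo: 16 payments (last $22.49); total interest $72.49.
Payments saved = 20 − 16 = 4.

4 fewer payments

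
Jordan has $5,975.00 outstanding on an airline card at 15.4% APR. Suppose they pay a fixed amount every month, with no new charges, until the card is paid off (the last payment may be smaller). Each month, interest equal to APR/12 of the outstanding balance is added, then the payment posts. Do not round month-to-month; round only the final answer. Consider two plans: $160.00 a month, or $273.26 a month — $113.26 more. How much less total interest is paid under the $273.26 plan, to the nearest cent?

Monthly rate r = 15.4%/12 = 1.28333% = 0.0128333.
At $160.00/mo: n = ⌈−ln(1 − rB₀/P)/ln(1+r)⌉ = 52 payments (last $26.99); total interest = total paid − $5,975.00 = $2,211.99.
At $273.26/mo: 26 payments (last $226.50); total interest $1,083.00.
Interest saved = $2,211.99 − $1,083.00 = $1,128.99.

$1,128.99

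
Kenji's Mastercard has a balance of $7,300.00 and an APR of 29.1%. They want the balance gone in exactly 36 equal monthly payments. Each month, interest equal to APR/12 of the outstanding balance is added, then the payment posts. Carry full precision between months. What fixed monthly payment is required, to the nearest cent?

Monthly rate r = 29.1%/12 = 2.425% = 0.02425.
Level-payment amortization: P = B₀·r / (1 − (1+r)^(−n)) = 7300.00·0.02425 / (1 − 1.02425^(−36)).
Denominator 1 − (1+r)^(−36) = 0.577929513.
P = 177.025 / 0.577929513 ≈ 306.31.

$306.31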